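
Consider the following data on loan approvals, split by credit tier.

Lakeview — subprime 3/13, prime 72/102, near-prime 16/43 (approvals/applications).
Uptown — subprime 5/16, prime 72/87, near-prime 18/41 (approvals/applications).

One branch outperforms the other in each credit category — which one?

Subprime: Lakeview 3/13 = 23.1%, Uptown 5/16 = 31.2% → Uptown
Prime: Lakeview 72/102 = 70.6%, Uptown 72/87 = 82.8% → Uptown
Near-prime: Lakeview 16/43 = 37.2%, Uptown 18/41 = 43.9% → Uptown
Uptown has the higher rate in all 3 groups.

Uptown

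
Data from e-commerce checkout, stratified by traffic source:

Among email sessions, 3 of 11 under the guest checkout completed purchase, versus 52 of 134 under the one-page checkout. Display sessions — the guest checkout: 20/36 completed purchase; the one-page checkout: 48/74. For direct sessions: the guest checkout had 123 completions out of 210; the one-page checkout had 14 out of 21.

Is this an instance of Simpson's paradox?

Email: the guest checkout 3/11 = 27.3%, the one-page checkout 52/134 = 38.8% → the one-page checkout
Display: the guest checkout 20/36 = 55.6%, the one-page checkout 48/74 = 64.9% → the one-page checkout
Direct: the guest checkout 123/210 = 58.6%, the one-page checkout 14/21 = 66.7% → the one-page checkout
Overall: the guest checkout 146/257 = 56.8%, the one-page checkout 114/229 = 49.8% → the guest checkout
The one-page checkout wins each traffic group but the guest checkout wins overall — the comparison reverses. The one-page checkout's sessions skew toward email, which has a lower base rate.

Yes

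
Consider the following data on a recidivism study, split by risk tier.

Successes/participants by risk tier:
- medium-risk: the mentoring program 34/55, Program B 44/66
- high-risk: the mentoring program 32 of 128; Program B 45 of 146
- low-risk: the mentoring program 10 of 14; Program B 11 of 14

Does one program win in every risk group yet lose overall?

No

Medium-risk: the mentoring program 34/55 = 61.8%, Program B 44/66 = 66.7% → Program B
High-risk: the mentoring program 32/128 = 25.0%, Program B 45/146 = 30.8% → Program B
Low-risk: the mentoring program 10/14 = 71.4%, Program B 11/14 = 78.6% → Program B
Overall: the mentoring program 76/197 = 38.6%, Program B 100/226 = 44.2% → Program B
Program B wins overall and in every risk group — no reversal.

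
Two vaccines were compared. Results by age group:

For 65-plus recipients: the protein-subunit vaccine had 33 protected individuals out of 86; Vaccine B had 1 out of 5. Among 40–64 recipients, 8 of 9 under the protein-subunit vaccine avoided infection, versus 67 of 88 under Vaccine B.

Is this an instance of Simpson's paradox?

65-plus: the protein-subunit vaccine 33/86 = 38.4%, Vaccine B 1/5 = 20.0% → the protein-subunit vaccine
40–64: the protein-subunit vaccine 8/9 = 88.9%, Vaccine B 67/88 = 76.1% → the protein-subunit vaccine
Overall: the protein-subunit vaccine 41/95 = 43.2%, Vaccine B 68/93 = 73.1% → Vaccine B
The protein-subunit vaccine wins each age group but Vaccine B wins overall — the comparison reverses. The protein-subunit vaccine's recipients skew toward 65-plus, which has a lower base rate.

Yes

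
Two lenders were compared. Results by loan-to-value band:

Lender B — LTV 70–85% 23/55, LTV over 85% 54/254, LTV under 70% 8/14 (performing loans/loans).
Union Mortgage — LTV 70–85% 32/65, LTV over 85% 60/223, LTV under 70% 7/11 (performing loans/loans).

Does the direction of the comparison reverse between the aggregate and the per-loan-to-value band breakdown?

No

LTV 70–85%: Lender B 23/55 = 41.8%, Union Mortgage 32/65 = 49.2% → Union Mortgage
LTV over 85%: Lender B 54/254 = 21.3%, Union Mortgage 60/223 = 26.9% → Union Mortgage
LTV under 70%: Lender B 8/14 = 57.1%, Union Mortgage 7/11 = 63.6% → Union Mortgage
Overall: Lender B 85/323 = 26.3%, Union Mortgage 99/299 = 33.1% → Union Mortgage
Union Mortgage wins overall and in every loan-to-value group — no reversal.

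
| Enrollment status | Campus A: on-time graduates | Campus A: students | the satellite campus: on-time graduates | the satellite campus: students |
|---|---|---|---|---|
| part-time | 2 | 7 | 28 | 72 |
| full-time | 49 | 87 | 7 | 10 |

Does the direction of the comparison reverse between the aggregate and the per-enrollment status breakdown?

Part-time: Campus A 2/7 = 28.6%, the satellite campus 28/72 = 38.9% → the satellite campus
Full-time: Campus A 49/87 = 56.3%, the satellite campus 7/10 = 70.0% → the satellite campus
Overall: Campus A 51/94 = 54.3%, the satellite campus 35/82 = 42.7% → Campus A
The satellite campus wins each enrollment group but Campus A wins overall — the comparison reverses. The satellite campus's students skew toward part-time, which has a lower base rate.

Yes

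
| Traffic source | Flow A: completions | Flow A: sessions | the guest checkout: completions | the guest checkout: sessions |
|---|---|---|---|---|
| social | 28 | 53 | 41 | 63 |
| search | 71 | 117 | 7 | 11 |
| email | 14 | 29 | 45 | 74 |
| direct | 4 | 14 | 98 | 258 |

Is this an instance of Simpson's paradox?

Social: Flow A 28/53 = 52.8%, the guest checkout 41/63 = 65.1% → the guest checkout
Search: Flow A 71/117 = 60.7%, the guest checkout 7/11 = 63.6% → the guest checkout
Email: Flow A 14/29 = 48.3%, the guest checkout 45/74 = 60.8% → the guest checkout
Direct: Flow A 4/14 = 28.6%, the guest checkout 98/258 = 38.0% → the guest checkout
Overall: Flow A 117/213 = 54.9%, the guest checkout 191/406 = 47.0% → Flow A
The guest checkout wins each traffic group but Flow A wins overall — the comparison reverses. The guest checkout's sessions skew toward direct, which has a lower base rate.

Yes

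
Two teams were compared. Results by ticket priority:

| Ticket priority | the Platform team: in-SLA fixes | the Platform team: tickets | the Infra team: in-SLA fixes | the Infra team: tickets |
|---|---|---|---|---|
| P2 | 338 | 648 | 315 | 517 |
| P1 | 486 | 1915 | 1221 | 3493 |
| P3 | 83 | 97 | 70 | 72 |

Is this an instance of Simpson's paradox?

P2: the Platform team 338/648 = 52.2%, the Infra team 315/517 = 60.9% → the Infra team
P1: the Platform team 486/1915 = 25.4%, the Infra team 1221/3493 = 35.0% → the Infra team
P3: the Platform team 83/97 = 85.6%, the Infra team 70/72 = 97.2% → the Infra team
Overall: the Platform team 907/2660 = 34.1%, the Infra team 1606/4082 = 39.3% → the Infra team
The Infra team wins overall and in every ticket group — no reversal.

No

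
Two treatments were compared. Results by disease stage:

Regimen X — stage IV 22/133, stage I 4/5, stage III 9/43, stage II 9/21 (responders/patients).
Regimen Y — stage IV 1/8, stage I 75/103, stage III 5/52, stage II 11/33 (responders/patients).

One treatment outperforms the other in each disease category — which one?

Regimen X

Stage IV: Regimen X 22/133 = 16.5%, Regimen Y 1/8 = 12.5% → Regimen X
Stage I: Regimen X 4/5 = 80.0%, Regimen Y 75/103 = 72.8% → Regimen X
Stage III: Regimen X 9/43 = 20.9%, Regimen Y 5/52 = 9.6% → Regimen X
Stage II: Regimen X 9/21 = 42.9%, Regimen Y 11/33 = 33.3% → Regimen X
Regimen X has the higher rate in all 4 groups.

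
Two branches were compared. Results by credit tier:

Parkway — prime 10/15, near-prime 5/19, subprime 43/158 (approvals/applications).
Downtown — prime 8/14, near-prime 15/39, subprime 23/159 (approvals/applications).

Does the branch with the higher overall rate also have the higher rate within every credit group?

Prime: Parkway 10/15 = 66.7%, Downtown 8/14 = 57.1% → Parkway
Near-prime: Parkway 5/19 = 26.3%, Downtown 15/39 = 38.5% → Downtown
Subprime: Parkway 43/158 = 27.2%, Downtown 23/159 = 14.5% → Parkway
Overall: Parkway 58/192 = 30.2%, Downtown 46/212 = 21.7% → Parkway
Neither sweeps: Parkway wins 2 of 3 groups, Downtown wins 1. Parkway wins overall but not every group — no Simpson reversal.

No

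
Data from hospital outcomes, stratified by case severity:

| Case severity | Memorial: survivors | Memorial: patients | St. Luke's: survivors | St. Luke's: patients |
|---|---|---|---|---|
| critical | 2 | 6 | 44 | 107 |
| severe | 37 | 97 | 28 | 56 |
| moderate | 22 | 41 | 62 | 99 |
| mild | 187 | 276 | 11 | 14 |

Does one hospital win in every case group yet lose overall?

Yes

Critical: Memorial 2/6 = 33.3%, St. Luke's 44/107 = 41.1% → St. Luke's
Severe: Memorial 37/97 = 38.1%, St. Luke's 28/56 = 50.0% → St. Luke's
Moderate: Memorial 22/41 = 53.7%, St. Luke's 62/99 = 62.6% → St. Luke's
Mild: Memorial 187/276 = 67.8%, St. Luke's 11/14 = 78.6% → St. Luke's
Overall: Memorial 248/420 = 59.0%, St. Luke's 145/276 = 52.5% → Memorial
St. Luke's wins each case group but Memorial wins overall — the comparison reverses. St. Luke's's patients skew toward critical, which has a lower base rate.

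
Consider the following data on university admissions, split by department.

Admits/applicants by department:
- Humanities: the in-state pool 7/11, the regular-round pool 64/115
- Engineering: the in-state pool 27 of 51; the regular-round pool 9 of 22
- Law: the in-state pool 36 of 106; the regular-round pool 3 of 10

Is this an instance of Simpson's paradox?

Yes

Humanities: the in-state pool 7/11 = 63.6%, the regular-round pool 64/115 = 55.7% → the in-state pool
Engineering: the in-state pool 27/51 = 52.9%, the regular-round pool 9/22 = 40.9% → the in-state pool
Law: the in-state pool 36/106 = 34.0%, the regular-round pool 3/10 = 30.0% → the in-state pool
Overall: the in-state pool 70/168 = 41.7%, the regular-round pool 76/147 = 51.7% → the regular-round pool
The in-state pool wins each department group but the regular-round pool wins overall — the comparison reverses. The in-state pool's applicants skew toward Law, which has a lower base rate.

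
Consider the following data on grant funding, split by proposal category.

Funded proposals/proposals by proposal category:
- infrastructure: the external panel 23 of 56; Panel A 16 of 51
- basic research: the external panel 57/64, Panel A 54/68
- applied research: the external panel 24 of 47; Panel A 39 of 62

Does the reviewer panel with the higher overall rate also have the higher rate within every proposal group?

No

Infrastructure: the external panel 23/56 = 41.1%, Panel A 16/51 = 31.4% → the external panel
Basic research: the external panel 57/64 = 89.1%, Panel A 54/68 = 79.4% → the external panel
Applied research: the external panel 24/47 = 51.1%, Panel A 39/62 = 62.9% → Panel A
Overall: the external panel 104/167 = 62.3%, Panel A 109/181 = 60.2% → the external panel
Neither sweeps: the external panel wins 2 of 3 groups, Panel A wins 1. The external panel wins overall but not every group — no Simpson reversal.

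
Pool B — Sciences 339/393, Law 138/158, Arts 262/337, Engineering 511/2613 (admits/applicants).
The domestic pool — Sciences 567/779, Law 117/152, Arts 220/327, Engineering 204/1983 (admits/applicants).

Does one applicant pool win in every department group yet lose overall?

No

Sciences: Pool B 339/393 = 86.3%, the domestic pool 567/779 = 72.8% → Pool B
Law: Pool B 138/158 = 87.3%, the domestic pool 117/152 = 77.0% → Pool B
Arts: Pool B 262/337 = 77.7%, the domestic pool 220/327 = 67.3% → Pool B
Engineering: Pool B 511/2613 = 19.6%, the domestic pool 204/1983 = 10.3% → Pool B
Overall: Pool B 1250/3501 = 35.7%, the domestic pool 1108/3241 = 34.2% → Pool B
Pool B wins overall and in every department group — no reversal.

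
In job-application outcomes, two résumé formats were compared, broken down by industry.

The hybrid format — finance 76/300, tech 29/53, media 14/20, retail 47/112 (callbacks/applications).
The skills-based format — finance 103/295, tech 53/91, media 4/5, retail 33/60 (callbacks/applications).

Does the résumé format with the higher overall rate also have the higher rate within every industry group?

Finance: the hybrid format 76/300 = 25.3%, the skills-based format 103/295 = 34.9% → the skills-based format
Tech: the hybrid format 29/53 = 54.7%, the skills-based format 53/91 = 58.2% → the skills-based format
Media: the hybrid format 14/20 = 70.0%, the skills-based format 4/5 = 80.0% → the skills-based format
Retail: the hybrid format 47/112 = 42.0%, the skills-based format 33/60 = 55.0% → the skills-based format
Overall: the hybrid format 166/485 = 34.2%, the skills-based format 193/451 = 42.8% → the skills-based format
The skills-based format wins overall and in every industry group — no reversal.

Yes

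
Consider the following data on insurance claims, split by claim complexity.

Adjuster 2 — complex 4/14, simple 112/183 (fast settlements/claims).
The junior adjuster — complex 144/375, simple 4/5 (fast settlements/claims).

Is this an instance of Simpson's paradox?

Yes

Complex: Adjuster 2 4/14 = 28.6%, the junior adjuster 144/375 = 38.4% → the junior adjuster
Simple: Adjuster 2 112/183 = 61.2%, the junior adjuster 4/5 = 80.0% → the junior adjuster
Overall: Adjuster 2 116/197 = 58.9%, the junior adjuster 148/380 = 38.9% → Adjuster 2
The junior adjuster wins each claim group but Adjuster 2 wins overall — the comparison reverses. The junior adjuster's claims skew toward complex, which has a lower base rate.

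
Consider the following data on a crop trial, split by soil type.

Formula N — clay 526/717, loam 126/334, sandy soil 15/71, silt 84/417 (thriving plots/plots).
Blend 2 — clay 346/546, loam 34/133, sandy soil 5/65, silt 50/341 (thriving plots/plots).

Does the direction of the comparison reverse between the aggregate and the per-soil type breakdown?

Clay: Formula N 526/717 = 73.4%, Blend 2 346/546 = 63.4% → Formula N
Loam: Formula N 126/334 = 37.7%, Blend 2 34/133 = 25.6% → Formula N
Sandy soil: Formula N 15/71 = 21.1%, Blend 2 5/65 = 7.7% → Formula N
Silt: Formula N 84/417 = 20.1%, Blend 2 50/341 = 14.7% → Formula N
Overall: Formula N 751/1539 = 48.8%, Blend 2 435/1085 = 40.1% → Formula N
Formula N wins overall and in every soil group — no reversal.

No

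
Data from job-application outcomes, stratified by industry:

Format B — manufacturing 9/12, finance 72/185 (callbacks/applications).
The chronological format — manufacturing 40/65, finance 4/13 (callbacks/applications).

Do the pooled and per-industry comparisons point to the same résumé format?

No

Manufacturing: Format B 9/12 = 75.0%, the chronological format 40/65 = 61.5% → Format B
Finance: Format B 72/185 = 38.9%, the chronological format 4/13 = 30.8% → Format B
Overall: Format B 81/197 = 41.1%, the chronological format 44/78 = 56.4% → the chronological format
Format B wins each industry group but the chronological format wins overall — the comparison reverses. Format B's applications skew toward finance, which has a lower base rate.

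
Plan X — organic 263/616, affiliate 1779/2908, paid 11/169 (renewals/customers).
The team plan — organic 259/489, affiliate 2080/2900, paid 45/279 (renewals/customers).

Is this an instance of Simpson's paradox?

Organic: Plan X 263/616 = 42.7%, the team plan 259/489 = 53.0% → the team plan
Affiliate: Plan X 1779/2908 = 61.2%, the team plan 2080/2900 = 71.7% → the team plan
Paid: Plan X 11/169 = 6.5%, the team plan 45/279 = 16.1% → the team plan
Overall: Plan X 2053/3693 = 55.6%, the team plan 2384/3668 = 65.0% → the team plan
The team plan wins overall and in every signup group — no reversal.

No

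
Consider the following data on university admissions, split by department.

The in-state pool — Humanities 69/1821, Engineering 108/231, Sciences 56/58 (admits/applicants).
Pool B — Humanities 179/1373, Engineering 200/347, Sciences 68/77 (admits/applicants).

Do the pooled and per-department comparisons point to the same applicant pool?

No

Humanities: the in-state pool 69/1821 = 3.8%, Pool B 179/1373 = 13.0% → Pool B
Engineering: the in-state pool 108/231 = 46.8%, Pool B 200/347 = 57.6% → Pool B
Sciences: the in-state pool 56/58 = 96.6%, Pool B 68/77 = 88.3% → the in-state pool
Overall: the in-state pool 233/2110 = 11.0%, Pool B 447/1797 = 24.9% → Pool B
Neither sweeps: the in-state pool wins 1 of 3 groups, Pool B wins 2. Pool B wins overall but not every group — no Simpson reversal.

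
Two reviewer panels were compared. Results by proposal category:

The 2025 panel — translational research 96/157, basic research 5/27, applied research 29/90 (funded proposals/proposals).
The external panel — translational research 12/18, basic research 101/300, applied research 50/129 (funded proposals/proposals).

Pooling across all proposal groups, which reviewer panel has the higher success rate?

the 2025 panel

Translational research: the 2025 panel 96/157 = 61.1%, the external panel 12/18 = 66.7% → the external panel
Basic research: the 2025 panel 5/27 = 18.5%, the external panel 101/300 = 33.7% → the external panel
Applied research: the 2025 panel 29/90 = 32.2%, the external panel 50/129 = 38.8% → the external panel
Overall: the 2025 panel 130/274 = 47.4%, the external panel 163/447 = 36.5% → the 2025 panel
(The external panel wins every proposal group but the 2025 panel wins overall — the external panel's proposals skew toward the low-rate basic research group.)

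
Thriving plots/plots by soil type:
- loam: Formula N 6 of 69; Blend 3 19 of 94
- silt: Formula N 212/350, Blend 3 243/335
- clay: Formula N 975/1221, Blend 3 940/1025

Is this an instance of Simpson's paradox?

No

Loam: Formula N 6/69 = 8.7%, Blend 3 19/94 = 20.2% → Blend 3
Silt: Formula N 212/350 = 60.6%, Blend 3 243/335 = 72.5% → Blend 3
Clay: Formula N 975/1221 = 79.9%, Blend 3 940/1025 = 91.7% → Blend 3
Overall: Formula N 1193/1640 = 72.7%, Blend 3 1202/1454 = 82.7% → Blend 3
Blend 3 wins overall and in every soil group — no reversal.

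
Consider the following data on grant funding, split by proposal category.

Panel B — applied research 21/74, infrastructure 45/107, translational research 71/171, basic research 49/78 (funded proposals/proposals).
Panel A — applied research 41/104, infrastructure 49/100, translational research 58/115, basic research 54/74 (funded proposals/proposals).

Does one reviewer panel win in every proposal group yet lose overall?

No

Applied research: Panel B 21/74 = 28.4%, Panel A 41/104 = 39.4% → Panel A
Infrastructure: Panel B 45/107 = 42.1%, Panel A 49/100 = 49.0% → Panel A
Translational research: Panel B 71/171 = 41.5%, Panel A 58/115 = 50.4% → Panel A
Basic research: Panel B 49/78 = 62.8%, Panel A 54/74 = 73.0% → Panel A
Overall: Panel B 186/430 = 43.3%, Panel A 202/393 = 51.4% → Panel A
Panel A wins overall and in every proposal group — no reversal.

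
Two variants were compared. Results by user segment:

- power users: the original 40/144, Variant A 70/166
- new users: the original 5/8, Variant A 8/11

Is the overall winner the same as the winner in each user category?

Yes

Power users: the original 40/144 = 27.8%, Variant A 70/166 = 42.2% → Variant A
New users: the original 5/8 = 62.5%, Variant A 8/11 = 72.7% → Variant A
Overall: the original 45/152 = 29.6%, Variant A 78/177 = 44.1% → Variant A
Variant A wins overall and in every user group — no reversal.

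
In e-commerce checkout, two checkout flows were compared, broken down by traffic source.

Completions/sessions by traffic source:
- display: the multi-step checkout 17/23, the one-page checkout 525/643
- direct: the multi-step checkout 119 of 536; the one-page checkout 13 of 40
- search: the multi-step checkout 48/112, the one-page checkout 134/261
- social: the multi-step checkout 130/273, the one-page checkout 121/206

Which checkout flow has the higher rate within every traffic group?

Display: the multi-step checkout 17/23 = 73.9%, the one-page checkout 525/643 = 81.6% → the one-page checkout
Direct: the multi-step checkout 119/536 = 22.2%, the one-page checkout 13/40 = 32.5% → the one-page checkout
Search: the multi-step checkout 48/112 = 42.9%, the one-page checkout 134/261 = 51.3% → the one-page checkout
Social: the multi-step checkout 130/273 = 47.6%, the one-page checkout 121/206 = 58.7% → the one-page checkout
The one-page checkout has the higher rate in all 4 groups.

the one-page checkout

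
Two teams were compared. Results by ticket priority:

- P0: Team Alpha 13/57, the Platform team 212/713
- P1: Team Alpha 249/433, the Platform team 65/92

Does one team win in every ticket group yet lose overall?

P0: Team Alpha 13/57 = 22.8%, the Platform team 212/713 = 29.7% → the Platform team
P1: Team Alpha 249/433 = 57.5%, the Platform team 65/92 = 70.7% → the Platform team
Overall: Team Alpha 262/490 = 53.5%, the Platform team 277/805 = 34.4% → Team Alpha
The Platform team wins each ticket group but Team Alpha wins overall — the comparison reverses. The Platform team's tickets skew toward P0, which has a lower base rate.

Yes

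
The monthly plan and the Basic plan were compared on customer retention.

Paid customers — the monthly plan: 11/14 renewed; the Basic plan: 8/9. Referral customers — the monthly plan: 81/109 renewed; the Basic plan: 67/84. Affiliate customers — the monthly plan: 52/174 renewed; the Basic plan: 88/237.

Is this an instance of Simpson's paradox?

No

Paid: the monthly plan 11/14 = 78.6%, the Basic plan 8/9 = 88.9% → the Basic plan
Referral: the monthly plan 81/109 = 74.3%, the Basic plan 67/84 = 79.8% → the Basic plan
Affiliate: the monthly plan 52/174 = 29.9%, the Basic plan 88/237 = 37.1% → the Basic plan
Overall: the monthly plan 144/297 = 48.5%, the Basic plan 163/330 = 49.4% → the Basic plan
The Basic plan wins overall and in every signup group — no reversal.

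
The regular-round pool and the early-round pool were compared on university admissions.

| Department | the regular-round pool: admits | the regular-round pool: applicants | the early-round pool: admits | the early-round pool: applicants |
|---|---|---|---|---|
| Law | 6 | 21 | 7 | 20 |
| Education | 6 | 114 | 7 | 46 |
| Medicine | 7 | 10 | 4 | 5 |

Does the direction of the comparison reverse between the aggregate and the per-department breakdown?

Law: the regular-round pool 6/21 = 28.6%, the early-round pool 7/20 = 35.0% → the early-round pool
Education: the regular-round pool 6/114 = 5.3%, the early-round pool 7/46 = 15.2% → the early-round pool
Medicine: the regular-round pool 7/10 = 70.0%, the early-round pool 4/5 = 80.0% → the early-round pool
Overall: the regular-round pool 19/145 = 13.1%, the early-round pool 18/71 = 25.4% → the early-round pool
The early-round pool wins overall and in every department group — no reversal.

No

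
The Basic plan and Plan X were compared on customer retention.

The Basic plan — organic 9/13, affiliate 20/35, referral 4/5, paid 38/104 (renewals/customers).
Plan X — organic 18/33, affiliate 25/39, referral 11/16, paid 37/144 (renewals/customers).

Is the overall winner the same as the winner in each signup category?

Organic: the Basic plan 9/13 = 69.2%, Plan X 18/33 = 54.5% → the Basic plan
Affiliate: the Basic plan 20/35 = 57.1%, Plan X 25/39 = 64.1% → Plan X
Referral: the Basic plan 4/5 = 80.0%, Plan X 11/16 = 68.8% → the Basic plan
Paid: the Basic plan 38/104 = 36.5%, Plan X 37/144 = 25.7% → the Basic plan
Overall: the Basic plan 71/157 = 45.2%, Plan X 91/232 = 39.2% → the Basic plan
Neither sweeps: the Basic plan wins 3 of 4 groups, Plan X wins 1. The Basic plan wins overall but not every group — no Simpson reversal.

No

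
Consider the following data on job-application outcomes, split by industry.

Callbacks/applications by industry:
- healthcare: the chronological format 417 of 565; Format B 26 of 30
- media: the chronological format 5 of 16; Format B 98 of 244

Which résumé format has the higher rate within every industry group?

Format B

Healthcare: the chronological format 417/565 = 73.8%, Format B 26/30 = 86.7% → Format B
Media: the chronological format 5/16 = 31.2%, Format B 98/244 = 40.2% → Format B
Format B has the higher rate in both groups.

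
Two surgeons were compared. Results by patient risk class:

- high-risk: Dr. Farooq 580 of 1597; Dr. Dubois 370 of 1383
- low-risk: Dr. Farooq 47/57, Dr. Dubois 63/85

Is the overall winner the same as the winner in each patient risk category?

High-risk: Dr. Farooq 580/1597 = 36.3%, Dr. Dubois 370/1383 = 26.8% → Dr. Farooq
Low-risk: Dr. Farooq 47/57 = 82.5%, Dr. Dubois 63/85 = 74.1% → Dr. Farooq
Overall: Dr. Farooq 627/1654 = 37.9%, Dr. Dubois 433/1468 = 29.5% → Dr. Farooq
Dr. Farooq wins overall and in every patient risk group — no reversal.

Yes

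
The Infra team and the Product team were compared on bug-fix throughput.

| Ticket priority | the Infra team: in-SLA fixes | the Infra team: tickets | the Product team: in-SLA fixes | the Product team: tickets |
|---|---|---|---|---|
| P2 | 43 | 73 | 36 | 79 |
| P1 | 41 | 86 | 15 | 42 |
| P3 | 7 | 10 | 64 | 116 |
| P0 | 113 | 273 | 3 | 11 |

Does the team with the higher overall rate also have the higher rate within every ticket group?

P2: the Infra team 43/73 = 58.9%, the Product team 36/79 = 45.6% → the Infra team
P1: the Infra team 41/86 = 47.7%, the Product team 15/42 = 35.7% → the Infra team
P3: the Infra team 7/10 = 70.0%, the Product team 64/116 = 55.2% → the Infra team
P0: the Infra team 113/273 = 41.4%, the Product team 3/11 = 27.3% → the Infra team
Overall: the Infra team 204/442 = 46.2%, the Product team 118/248 = 47.6% → the Product team
The Infra team wins each ticket group but the Product team wins overall — the comparison reverses. The Infra team's tickets skew toward P0, which has a lower base rate.

No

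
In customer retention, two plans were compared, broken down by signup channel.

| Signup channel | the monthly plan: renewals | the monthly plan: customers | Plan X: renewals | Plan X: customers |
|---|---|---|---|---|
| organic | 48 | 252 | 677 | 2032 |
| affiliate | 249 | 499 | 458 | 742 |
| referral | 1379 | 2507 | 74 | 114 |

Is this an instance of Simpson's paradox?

Yes

Organic: the monthly plan 48/252 = 19.0%, Plan X 677/2032 = 33.3% → Plan X
Affiliate: the monthly plan 249/499 = 49.9%, Plan X 458/742 = 61.7% → Plan X
Referral: the monthly plan 1379/2507 = 55.0%, Plan X 74/114 = 64.9% → Plan X
Overall: the monthly plan 1676/3258 = 51.4%, Plan X 1209/2888 = 41.9% → the monthly plan
Plan X wins each signup group but the monthly plan wins overall — the comparison reverses. Plan X's customers skew toward organic, which has a lower base rate.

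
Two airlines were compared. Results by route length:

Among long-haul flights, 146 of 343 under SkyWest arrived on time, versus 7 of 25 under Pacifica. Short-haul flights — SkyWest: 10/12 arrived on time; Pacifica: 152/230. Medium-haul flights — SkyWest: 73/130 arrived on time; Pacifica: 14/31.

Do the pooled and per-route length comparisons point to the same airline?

Long-haul: SkyWest 146/343 = 42.6%, Pacifica 7/25 = 28.0% → SkyWest
Short-haul: SkyWest 10/12 = 83.3%, Pacifica 152/230 = 66.1% → SkyWest
Medium-haul: SkyWest 73/130 = 56.2%, Pacifica 14/31 = 45.2% → SkyWest
Overall: SkyWest 229/485 = 47.2%, Pacifica 173/286 = 60.5% → Pacifica
SkyWest wins each route group but Pacifica wins overall — the comparison reverses. SkyWest's flights skew toward long-haul, which has a lower base rate.

No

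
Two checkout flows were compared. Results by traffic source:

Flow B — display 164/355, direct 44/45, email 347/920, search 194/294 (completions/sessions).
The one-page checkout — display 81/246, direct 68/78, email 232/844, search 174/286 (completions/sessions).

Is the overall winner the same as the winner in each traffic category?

Yes

Display: Flow B 164/355 = 46.2%, the one-page checkout 81/246 = 32.9% → Flow B
Direct: Flow B 44/45 = 97.8%, the one-page checkout 68/78 = 87.2% → Flow B
Email: Flow B 347/920 = 37.7%, the one-page checkout 232/844 = 27.5% → Flow B
Search: Flow B 194/294 = 66.0%, the one-page checkout 174/286 = 60.8% → Flow B
Overall: Flow B 749/1614 = 46.4%, the one-page checkout 555/1454 = 38.2% → Flow B
Flow B wins overall and in every traffic group — no reversal.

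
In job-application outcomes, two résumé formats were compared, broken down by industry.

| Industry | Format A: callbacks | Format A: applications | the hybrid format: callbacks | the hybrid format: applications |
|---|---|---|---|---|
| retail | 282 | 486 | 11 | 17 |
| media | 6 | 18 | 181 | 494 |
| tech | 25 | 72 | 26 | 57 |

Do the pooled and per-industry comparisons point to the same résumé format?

No

Retail: Format A 282/486 = 58.0%, the hybrid format 11/17 = 64.7% → the hybrid format
Media: Format A 6/18 = 33.3%, the hybrid format 181/494 = 36.6% → the hybrid format
Tech: Format A 25/72 = 34.7%, the hybrid format 26/57 = 45.6% → the hybrid format
Overall: Format A 313/576 = 54.3%, the hybrid format 218/568 = 38.4% → Format A
The hybrid format wins each industry group but Format A wins overall — the comparison reverses. The hybrid format's applications skew toward media, which has a lower base rate.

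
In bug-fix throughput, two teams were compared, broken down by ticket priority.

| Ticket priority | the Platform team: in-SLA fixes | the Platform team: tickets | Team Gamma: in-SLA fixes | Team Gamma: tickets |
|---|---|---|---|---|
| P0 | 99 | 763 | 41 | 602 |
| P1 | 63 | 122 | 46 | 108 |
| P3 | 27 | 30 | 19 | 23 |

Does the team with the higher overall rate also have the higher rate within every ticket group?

P0: the Platform team 99/763 = 13.0%, Team Gamma 41/602 = 6.8% → the Platform team
P1: the Platform team 63/122 = 51.6%, Team Gamma 46/108 = 42.6% → the Platform team
P3: the Platform team 27/30 = 90.0%, Team Gamma 19/23 = 82.6% → the Platform team
Overall: the Platform team 189/915 = 20.7%, Team Gamma 106/733 = 14.5% → the Platform team
The Platform team wins overall and in every ticket group — no reversal.

Yes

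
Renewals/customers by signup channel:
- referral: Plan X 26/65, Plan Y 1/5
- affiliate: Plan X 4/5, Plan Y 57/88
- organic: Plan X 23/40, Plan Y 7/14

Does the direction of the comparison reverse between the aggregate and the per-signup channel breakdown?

Referral: Plan X 26/65 = 40.0%, Plan Y 1/5 = 20.0% → Plan X
Affiliate: Plan X 4/5 = 80.0%, Plan Y 57/88 = 64.8% → Plan X
Organic: Plan X 23/40 = 57.5%, Plan Y 7/14 = 50.0% → Plan X
Overall: Plan X 53/110 = 48.2%, Plan Y 65/107 = 60.7% → Plan Y
Plan X wins each signup group but Plan Y wins overall — the comparison reverses. Plan X's customers skew toward referral, which has a lower base rate.

Yes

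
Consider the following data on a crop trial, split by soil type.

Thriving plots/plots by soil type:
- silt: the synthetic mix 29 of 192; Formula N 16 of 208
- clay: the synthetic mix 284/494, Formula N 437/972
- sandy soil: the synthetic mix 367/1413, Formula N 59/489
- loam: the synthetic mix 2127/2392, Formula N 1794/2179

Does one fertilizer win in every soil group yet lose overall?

Silt: the synthetic mix 29/192 = 15.1%, Formula N 16/208 = 7.7% → the synthetic mix
Clay: the synthetic mix 284/494 = 57.5%, Formula N 437/972 = 45.0% → the synthetic mix
Sandy soil: the synthetic mix 367/1413 = 26.0%, Formula N 59/489 = 12.1% → the synthetic mix
Loam: the synthetic mix 2127/2392 = 88.9%, Formula N 1794/2179 = 82.3% → the synthetic mix
Overall: the synthetic mix 2807/4491 = 62.5%, Formula N 2306/3848 = 59.9% → the synthetic mix
The synthetic mix wins overall and in every soil group — no reversal.

No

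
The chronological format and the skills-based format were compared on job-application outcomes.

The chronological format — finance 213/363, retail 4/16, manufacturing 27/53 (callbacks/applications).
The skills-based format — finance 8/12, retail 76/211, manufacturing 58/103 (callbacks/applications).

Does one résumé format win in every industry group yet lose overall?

Finance: the chronological format 213/363 = 58.7%, the skills-based format 8/12 = 66.7% → the skills-based format
Retail: the chronological format 4/16 = 25.0%, the skills-based format 76/211 = 36.0% → the skills-based format
Manufacturing: the chronological format 27/53 = 50.9%, the skills-based format 58/103 = 56.3% → the skills-based format
Overall: the chronological format 244/432 = 56.5%, the skills-based format 142/326 = 43.6% → the chronological format
The skills-based format wins each industry group but the chronological format wins overall — the comparison reverses. The skills-based format's applications skew toward retail, which has a lower base rate.

Yes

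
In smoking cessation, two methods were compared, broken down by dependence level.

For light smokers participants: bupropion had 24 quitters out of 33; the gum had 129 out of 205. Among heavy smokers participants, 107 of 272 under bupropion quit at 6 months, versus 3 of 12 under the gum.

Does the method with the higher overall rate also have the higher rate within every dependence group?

No

Light smokers: bupropion 24/33 = 72.7%, the gum 129/205 = 62.9% → bupropion
Heavy smokers: bupropion 107/272 = 39.3%, the gum 3/12 = 25.0% → bupropion
Overall: bupropion 131/305 = 43.0%, the gum 132/217 = 60.8% → the gum
Bupropion wins each dependence group but the gum wins overall — the comparison reverses. Bupropion's participants skew toward heavy smokers, which has a lower base rate.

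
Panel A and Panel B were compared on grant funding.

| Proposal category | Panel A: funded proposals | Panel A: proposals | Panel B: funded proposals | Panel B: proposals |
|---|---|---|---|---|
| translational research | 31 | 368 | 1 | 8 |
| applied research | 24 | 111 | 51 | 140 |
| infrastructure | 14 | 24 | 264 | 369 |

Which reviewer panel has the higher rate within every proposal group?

Panel B

Translational research: Panel A 31/368 = 8.4%, Panel B 1/8 = 12.5% → Panel B
Applied research: Panel A 24/111 = 21.6%, Panel B 51/140 = 36.4% → Panel B
Infrastructure: Panel A 14/24 = 58.3%, Panel B 264/369 = 71.5% → Panel B
Panel B has the higher rate in all 3 groups.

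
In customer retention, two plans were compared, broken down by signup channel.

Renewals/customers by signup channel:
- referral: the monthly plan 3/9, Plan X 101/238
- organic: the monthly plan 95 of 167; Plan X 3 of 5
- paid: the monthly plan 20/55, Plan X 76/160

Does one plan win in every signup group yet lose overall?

Referral: the monthly plan 3/9 = 33.3%, Plan X 101/238 = 42.4% → Plan X
Organic: the monthly plan 95/167 = 56.9%, Plan X 3/5 = 60.0% → Plan X
Paid: the monthly plan 20/55 = 36.4%, Plan X 76/160 = 47.5% → Plan X
Overall: the monthly plan 118/231 = 51.1%, Plan X 180/403 = 44.7% → the monthly plan
Plan X wins each signup group but the monthly plan wins overall — the comparison reverses. Plan X's customers skew toward referral, which has a lower base rate.

Yes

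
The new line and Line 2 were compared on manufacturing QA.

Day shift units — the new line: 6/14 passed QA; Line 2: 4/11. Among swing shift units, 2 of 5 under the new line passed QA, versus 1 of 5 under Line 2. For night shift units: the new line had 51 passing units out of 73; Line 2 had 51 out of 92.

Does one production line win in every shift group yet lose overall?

No

Day shift: the new line 6/14 = 42.9%, Line 2 4/11 = 36.4% → the new line
Swing shift: the new line 2/5 = 40.0%, Line 2 1/5 = 20.0% → the new line
Night shift: the new line 51/73 = 69.9%, Line 2 51/92 = 55.4% → the new line
Overall: the new line 59/92 = 64.1%, Line 2 56/108 = 51.9% → the new line
The new line wins overall and in every shift group — no reversal.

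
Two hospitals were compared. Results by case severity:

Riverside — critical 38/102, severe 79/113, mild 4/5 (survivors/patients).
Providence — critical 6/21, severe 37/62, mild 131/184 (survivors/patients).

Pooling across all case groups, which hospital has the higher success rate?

Providence

Critical: Riverside 38/102 = 37.3%, Providence 6/21 = 28.6% → Riverside
Severe: Riverside 79/113 = 69.9%, Providence 37/62 = 59.7% → Riverside
Mild: Riverside 4/5 = 80.0%, Providence 131/184 = 71.2% → Riverside
Overall: Riverside 121/220 = 55.0%, Providence 174/267 = 65.2% → Providence
(Riverside wins every case group but Providence wins overall — Riverside's patients skew toward the low-rate critical group.)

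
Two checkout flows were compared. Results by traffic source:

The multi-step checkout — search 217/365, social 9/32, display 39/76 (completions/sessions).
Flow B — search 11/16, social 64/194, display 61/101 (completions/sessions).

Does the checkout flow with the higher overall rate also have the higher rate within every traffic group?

No

Search: the multi-step checkout 217/365 = 59.5%, Flow B 11/16 = 68.8% → Flow B
Social: the multi-step checkout 9/32 = 28.1%, Flow B 64/194 = 33.0% → Flow B
Display: the multi-step checkout 39/76 = 51.3%, Flow B 61/101 = 60.4% → Flow B
Overall: the multi-step checkout 265/473 = 56.0%, Flow B 136/311 = 43.7% → the multi-step checkout
Flow B wins each traffic group but the multi-step checkout wins overall — the comparison reverses. Flow B's sessions skew toward social, which has a lower base rate.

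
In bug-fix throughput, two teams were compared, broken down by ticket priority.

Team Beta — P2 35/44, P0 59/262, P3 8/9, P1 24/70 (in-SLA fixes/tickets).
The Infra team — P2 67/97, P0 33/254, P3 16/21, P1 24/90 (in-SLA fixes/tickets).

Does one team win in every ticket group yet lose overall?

No

P2: Team Beta 35/44 = 79.5%, the Infra team 67/97 = 69.1% → Team Beta
P0: Team Beta 59/262 = 22.5%, the Infra team 33/254 = 13.0% → Team Beta
P3: Team Beta 8/9 = 88.9%, the Infra team 16/21 = 76.2% → Team Beta
P1: Team Beta 24/70 = 34.3%, the Infra team 24/90 = 26.7% → Team Beta
Overall: Team Beta 126/385 = 32.7%, the Infra team 140/462 = 30.3% → Team Beta
Team Beta wins overall and in every ticket group — no reversal.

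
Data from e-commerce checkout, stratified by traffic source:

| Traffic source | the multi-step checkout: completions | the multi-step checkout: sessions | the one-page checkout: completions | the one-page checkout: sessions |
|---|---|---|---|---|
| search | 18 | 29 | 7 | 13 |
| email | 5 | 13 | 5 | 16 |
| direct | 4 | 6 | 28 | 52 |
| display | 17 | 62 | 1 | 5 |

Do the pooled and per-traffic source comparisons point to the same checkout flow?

No

Search: the multi-step checkout 18/29 = 62.1%, the one-page checkout 7/13 = 53.8% → the multi-step checkout
Email: the multi-step checkout 5/13 = 38.5%, the one-page checkout 5/16 = 31.2% → the multi-step checkout
Direct: the multi-step checkout 4/6 = 66.7%, the one-page checkout 28/52 = 53.8% → the multi-step checkout
Display: the multi-step checkout 17/62 = 27.4%, the one-page checkout 1/5 = 20.0% → the multi-step checkout
Overall: the multi-step checkout 44/110 = 40.0%, the one-page checkout 41/86 = 47.7% → the one-page checkout
The multi-step checkout wins each traffic group but the one-page checkout wins overall — the comparison reverses. The multi-step checkout's sessions skew toward display, which has a lower base rate.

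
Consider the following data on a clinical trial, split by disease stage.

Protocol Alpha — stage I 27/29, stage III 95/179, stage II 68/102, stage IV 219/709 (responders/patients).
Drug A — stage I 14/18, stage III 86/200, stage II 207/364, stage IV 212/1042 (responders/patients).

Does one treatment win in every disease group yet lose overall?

Stage I: Protocol Alpha 27/29 = 93.1%, Drug A 14/18 = 77.8% → Protocol Alpha
Stage III: Protocol Alpha 95/179 = 53.1%, Drug A 86/200 = 43.0% → Protocol Alpha
Stage II: Protocol Alpha 68/102 = 66.7%, Drug A 207/364 = 56.9% → Protocol Alpha
Stage IV: Protocol Alpha 219/709 = 30.9%, Drug A 212/1042 = 20.3% → Protocol Alpha
Overall: Protocol Alpha 409/1019 = 40.1%, Drug A 519/1624 = 32.0% → Protocol Alpha
Protocol Alpha wins overall and in every disease group — no reversal.

No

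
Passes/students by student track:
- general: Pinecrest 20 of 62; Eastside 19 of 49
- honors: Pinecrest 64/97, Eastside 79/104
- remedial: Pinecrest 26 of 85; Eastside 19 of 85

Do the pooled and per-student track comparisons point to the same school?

No

General: Pinecrest 20/62 = 32.3%, Eastside 19/49 = 38.8% → Eastside
Honors: Pinecrest 64/97 = 66.0%, Eastside 79/104 = 76.0% → Eastside
Remedial: Pinecrest 26/85 = 30.6%, Eastside 19/85 = 22.4% → Pinecrest
Overall: Pinecrest 110/244 = 45.1%, Eastside 117/238 = 49.2% → Eastside
Neither sweeps: Pinecrest wins 1 of 3 groups, Eastside wins 2. Eastside wins overall but not every group — no Simpson reversal.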